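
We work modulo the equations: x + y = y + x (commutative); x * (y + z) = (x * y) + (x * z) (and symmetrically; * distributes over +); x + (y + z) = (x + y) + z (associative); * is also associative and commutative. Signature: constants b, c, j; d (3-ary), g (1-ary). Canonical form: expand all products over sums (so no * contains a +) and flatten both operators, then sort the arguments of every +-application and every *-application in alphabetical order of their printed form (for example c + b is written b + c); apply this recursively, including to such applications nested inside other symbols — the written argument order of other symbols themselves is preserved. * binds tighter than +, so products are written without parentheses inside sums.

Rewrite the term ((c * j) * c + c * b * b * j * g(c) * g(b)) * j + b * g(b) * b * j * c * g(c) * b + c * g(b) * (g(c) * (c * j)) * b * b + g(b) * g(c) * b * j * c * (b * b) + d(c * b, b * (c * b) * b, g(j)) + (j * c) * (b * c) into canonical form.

Answer: b * b * b * c * g(b) * g(c) * j + b * b * b * c * g(b) * g(c) * j + b * b * c * c * g(b) * g(c) * j + b * b * c * g(b) * g(c) * j * j + b * c * c * j + c * c * j * j + d(b * c, b * b * b * c, g(j))

Derivation:
Expand:  c * c * j * j + b * b * c * g(b) * g(c) * j * j + b * b * b * c * g(b) * g(c) * j + b * b * c * c * g(b) * g(c) * j + b * b * b * c * g(b) * g(c) * j + d(b * c, b * b * b * c, g(j)) + b * c * c * j
Sort:  b * b * b * c * g(b) * g(c) * j + b * b * b * c * g(b) * g(c) * j + b * b * c * c * g(b) * g(c) * j + b * b * c * g(b) * g(c) * j * j + b * c * c * j + c * c * j * j + d(b * c, b * b * b * c, g(j))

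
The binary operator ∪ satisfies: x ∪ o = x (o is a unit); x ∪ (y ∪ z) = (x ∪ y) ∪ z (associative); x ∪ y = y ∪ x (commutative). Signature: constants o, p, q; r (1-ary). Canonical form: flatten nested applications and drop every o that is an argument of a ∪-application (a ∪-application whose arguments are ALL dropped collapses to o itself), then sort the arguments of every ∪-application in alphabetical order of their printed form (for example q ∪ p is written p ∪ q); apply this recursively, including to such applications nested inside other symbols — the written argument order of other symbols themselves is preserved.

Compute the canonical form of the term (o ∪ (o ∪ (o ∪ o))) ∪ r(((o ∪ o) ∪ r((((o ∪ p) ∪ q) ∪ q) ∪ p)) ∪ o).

Merge nested applications:  o ∪ o ∪ o ∪ o ∪ r(((o ∪ o) ∪ r((((o ∪ p) ∪ q) ∪ q) ∪ p)) ∪ o)
Simplify inside:  r(((o ∪ o) ∪ r((((o ∪ p) ∪ q) ∪ q) ∪ p)) ∪ o)  →  r(r(p ∪ p ∪ q ∪ q))
Units out:  drop o (×4)
Sort arguments:  r(r(p ∪ p ∪ q ∪ q))

Answer: r(r(p ∪ p ∪ q ∪ q))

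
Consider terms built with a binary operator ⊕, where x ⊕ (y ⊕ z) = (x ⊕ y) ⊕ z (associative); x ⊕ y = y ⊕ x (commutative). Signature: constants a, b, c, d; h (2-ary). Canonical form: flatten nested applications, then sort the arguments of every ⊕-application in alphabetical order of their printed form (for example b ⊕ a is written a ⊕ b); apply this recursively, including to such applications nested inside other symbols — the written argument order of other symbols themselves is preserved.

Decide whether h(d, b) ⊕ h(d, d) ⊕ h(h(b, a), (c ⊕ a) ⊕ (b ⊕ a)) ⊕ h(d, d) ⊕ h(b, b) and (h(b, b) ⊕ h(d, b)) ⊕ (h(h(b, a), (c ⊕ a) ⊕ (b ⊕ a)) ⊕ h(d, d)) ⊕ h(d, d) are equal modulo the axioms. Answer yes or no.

Left:  h(d, b) ⊕ h(d, d) ⊕ h(h(b, a), (c ⊕ a) ⊕ (b ⊕ a)) ⊕ h(d, d) ⊕ h(b, b)
  Simplify inside:  h(h(b, a), (c ⊕ a) ⊕ (b ⊕ a))  →  h(h(b, a), a ⊕ a ⊕ b ⊕ c)
  Order the arguments:  h(b, b) ⊕ h(d, b) ⊕ h(d, d) ⊕ h(d, d) ⊕ h(h(b, a), a ⊕ a ⊕ b ⊕ c)
Right:  (h(b, b) ⊕ h(d, b)) ⊕ (h(h(b, a), (c ⊕ a) ⊕ (b ⊕ a)) ⊕ h(d, d)) ⊕ h(d, d)
  Merge nested applications:  h(b, b) ⊕ h(d, b) ⊕ h(h(b, a), (c ⊕ a) ⊕ (b ⊕ a)) ⊕ h(d, d) ⊕ h(d, d)
  Simplify inside:  h(h(b, a), (c ⊕ a) ⊕ (b ⊕ a))  →  h(h(b, a), a ⊕ a ⊕ b ⊕ c)
  Order the arguments:  h(b, b) ⊕ h(d, b) ⊕ h(d, d) ⊕ h(d, d) ⊕ h(h(b, a), a ⊕ a ⊕ b ⊕ c)

Answer: yes — both canonical forms are h(b, b) ⊕ h(d, b) ⊕ h(d, d) ⊕ h(d, d) ⊕ h(h(b, a), a ⊕ a ⊕ b ⊕ c)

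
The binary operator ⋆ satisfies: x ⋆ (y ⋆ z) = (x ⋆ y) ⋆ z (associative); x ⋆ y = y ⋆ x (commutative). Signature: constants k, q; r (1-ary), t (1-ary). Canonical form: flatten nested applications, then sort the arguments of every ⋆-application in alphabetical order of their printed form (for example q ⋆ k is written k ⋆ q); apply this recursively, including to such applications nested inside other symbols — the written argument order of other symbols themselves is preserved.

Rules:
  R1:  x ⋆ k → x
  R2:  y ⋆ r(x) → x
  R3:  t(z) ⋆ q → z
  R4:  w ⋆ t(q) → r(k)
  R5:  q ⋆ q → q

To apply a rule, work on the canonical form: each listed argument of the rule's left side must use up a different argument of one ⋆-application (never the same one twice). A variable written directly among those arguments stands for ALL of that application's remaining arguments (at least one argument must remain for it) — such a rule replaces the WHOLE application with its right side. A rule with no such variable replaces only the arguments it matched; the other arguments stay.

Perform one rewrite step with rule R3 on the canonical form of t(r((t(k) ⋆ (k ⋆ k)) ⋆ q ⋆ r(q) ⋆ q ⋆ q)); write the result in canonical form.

Canonical form:  t(r(k ⋆ k ⋆ q ⋆ q ⋆ q ⋆ r(q) ⋆ t(k)))
Match R3:  consume q, t(k);  z := k
New term:  t(r(k ⋆ k ⋆ k ⋆ q ⋆ q ⋆ r(q)))

Answer: t(r(k ⋆ k ⋆ k ⋆ q ⋆ q ⋆ r(q)))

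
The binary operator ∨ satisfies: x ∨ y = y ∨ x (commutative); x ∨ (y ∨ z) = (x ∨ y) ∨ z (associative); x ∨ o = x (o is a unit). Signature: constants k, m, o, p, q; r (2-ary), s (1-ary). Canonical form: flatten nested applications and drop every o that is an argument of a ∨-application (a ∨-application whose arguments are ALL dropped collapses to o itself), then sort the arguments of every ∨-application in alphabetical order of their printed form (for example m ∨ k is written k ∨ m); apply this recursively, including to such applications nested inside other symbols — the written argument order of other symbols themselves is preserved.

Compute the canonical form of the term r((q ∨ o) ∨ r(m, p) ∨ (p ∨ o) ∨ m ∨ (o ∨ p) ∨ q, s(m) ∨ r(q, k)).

Answer: r(m ∨ p ∨ p ∨ q ∨ q ∨ r(m, p), r(q, k) ∨ s(m))

Derivation:
Work inside:  (q ∨ o) ∨ r(m, p) ∨ (p ∨ o) ∨ m ∨ (o ∨ p) ∨ q
Merge nested applications:  q ∨ o ∨ r(m, p) ∨ p ∨ o ∨ m ∨ o ∨ p ∨ q
Unit:  drop o (×3)
Sort:  m ∨ p ∨ p ∨ q ∨ q ∨ r(m, p)
Reassemble:  r(m ∨ p ∨ p ∨ q ∨ q ∨ r(m, p), r(q, k) ∨ s(m))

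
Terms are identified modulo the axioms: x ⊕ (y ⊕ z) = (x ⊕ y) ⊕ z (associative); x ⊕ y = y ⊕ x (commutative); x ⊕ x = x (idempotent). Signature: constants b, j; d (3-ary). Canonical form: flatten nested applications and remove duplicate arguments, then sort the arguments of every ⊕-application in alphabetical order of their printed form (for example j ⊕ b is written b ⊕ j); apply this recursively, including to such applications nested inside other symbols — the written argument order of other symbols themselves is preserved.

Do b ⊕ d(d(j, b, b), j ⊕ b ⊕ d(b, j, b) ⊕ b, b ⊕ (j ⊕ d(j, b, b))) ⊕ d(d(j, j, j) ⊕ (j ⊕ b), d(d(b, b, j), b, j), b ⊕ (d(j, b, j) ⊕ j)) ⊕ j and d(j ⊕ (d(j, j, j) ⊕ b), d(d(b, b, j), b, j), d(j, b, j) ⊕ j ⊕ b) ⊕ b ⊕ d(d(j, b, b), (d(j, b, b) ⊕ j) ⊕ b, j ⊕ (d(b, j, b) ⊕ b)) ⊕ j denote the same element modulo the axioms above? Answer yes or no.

Answer: no — b ⊕ d(b ⊕ d(j, j, j) ⊕ j, d(d(b, b, j), b, j), b ⊕ d(j, b, j) ⊕ j) ⊕ d(d(j, b, b), b ⊕ d(b, j, b) ⊕ j, b ⊕ d(j, b, b) ⊕ j) ⊕ j vs b ⊕ d(b ⊕ d(j, j, j) ⊕ j, d(d(b, b, j), b, j), b ⊕ d(j, b, j) ⊕ j) ⊕ d(d(j, b, b), b ⊕ d(j, b, b) ⊕ j, b ⊕ d(b, j, b) ⊕ j) ⊕ j

Derivation:
Left:  b ⊕ d(d(j, b, b), j ⊕ b ⊕ d(b, j, b) ⊕ b, b ⊕ (j ⊕ d(j, b, b))) ⊕ d(d(j, j, j) ⊕ (j ⊕ b), d(d(b, b, j), b, j), b ⊕ (d(j, b, j) ⊕ j)) ⊕ j
  Canonicalize subterm:  d(d(j, b, b), j ⊕ b ⊕ d(b, j, b) ⊕ b, b ⊕ (j ⊕ d(j, b, b)))  →  d(d(j, b, b), b ⊕ d(b, j, b) ⊕ j, b ⊕ d(j, b, b) ⊕ j)
  Simplify inside:  d(d(j, j, j) ⊕ (j ⊕ b), d(d(b, b, j), b, j), b ⊕ (d(j, b, j) ⊕ j))  →  d(b ⊕ d(j, j, j) ⊕ j, d(d(b, b, j), b, j), b ⊕ d(j, b, j) ⊕ j)
  Sort:  b ⊕ d(b ⊕ d(j, j, j) ⊕ j, d(d(b, b, j), b, j), b ⊕ d(j, b, j) ⊕ j) ⊕ d(d(j, b, b), b ⊕ d(b, j, b) ⊕ j, b ⊕ d(j, b, b) ⊕ j) ⊕ j
Right:  d(j ⊕ (d(j, j, j) ⊕ b), d(d(b, b, j), b, j), d(j, b, j) ⊕ j ⊕ b) ⊕ b ⊕ d(d(j, b, b), (d(j, b, b) ⊕ j) ⊕ b, j ⊕ (d(b, j, b) ⊕ b)) ⊕ j
  Canonicalize subterm:  d(j ⊕ (d(j, j, j) ⊕ b), d(d(b, b, j), b, j), d(j, b, j) ⊕ j ⊕ b)  →  d(b ⊕ d(j, j, j) ⊕ j, d(d(b, b, j), b, j), b ⊕ d(j, b, j) ⊕ j)
  Canonicalize subterm:  d(d(j, b, b), (d(j, b, b) ⊕ j) ⊕ b, j ⊕ (d(b, j, b) ⊕ b))  →  d(d(j, b, b), b ⊕ d(j, b, b) ⊕ j, b ⊕ d(b, j, b) ⊕ j)
  Sort:  b ⊕ d(b ⊕ d(j, j, j) ⊕ j, d(d(b, b, j), b, j), b ⊕ d(j, b, j) ⊕ j) ⊕ d(d(j, b, b), b ⊕ d(j, b, b) ⊕ j, b ⊕ d(b, j, b) ⊕ j) ⊕ j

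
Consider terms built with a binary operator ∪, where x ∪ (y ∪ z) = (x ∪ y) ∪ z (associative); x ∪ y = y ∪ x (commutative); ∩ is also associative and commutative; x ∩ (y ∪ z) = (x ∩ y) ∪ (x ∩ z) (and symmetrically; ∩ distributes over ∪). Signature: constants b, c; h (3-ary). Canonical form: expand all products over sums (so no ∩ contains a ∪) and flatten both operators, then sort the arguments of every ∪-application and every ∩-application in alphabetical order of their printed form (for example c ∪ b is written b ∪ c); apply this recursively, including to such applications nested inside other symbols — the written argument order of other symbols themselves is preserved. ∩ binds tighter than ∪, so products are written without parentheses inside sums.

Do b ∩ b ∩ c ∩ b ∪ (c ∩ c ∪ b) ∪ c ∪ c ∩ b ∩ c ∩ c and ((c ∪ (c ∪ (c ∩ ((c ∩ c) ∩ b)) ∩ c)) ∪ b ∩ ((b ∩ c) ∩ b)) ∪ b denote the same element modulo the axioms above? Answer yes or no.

Answer: no — b ∪ b ∩ b ∩ b ∩ c ∪ b ∩ c ∩ c ∩ c ∪ c ∪ c ∩ c vs b ∪ b ∩ b ∩ b ∩ c ∪ b ∩ c ∩ c ∩ c ∩ c ∪ c ∪ c

Derivation:
Left:  b ∩ b ∩ c ∩ b ∪ (c ∩ c ∪ b) ∪ c ∪ c ∩ b ∩ c ∩ c
  Merge nested applications:  b ∩ b ∩ b ∩ c ∪ c ∩ c ∪ b ∪ c ∪ b ∩ c ∩ c ∩ c
  Sort:  b ∪ b ∩ b ∩ b ∩ c ∪ b ∩ c ∩ c ∩ c ∪ c ∪ c ∩ c
Right:  ((c ∪ (c ∪ (c ∩ ((c ∩ c) ∩ b)) ∩ c)) ∪ b ∩ ((b ∩ c) ∩ b)) ∪ b
  Merge nested applications:  c ∪ c ∪ b ∩ c ∩ c ∩ c ∩ c ∪ b ∩ b ∩ b ∩ c ∪ b
  Sort:  b ∪ b ∩ b ∩ b ∩ c ∪ b ∩ c ∩ c ∩ c ∩ c ∪ c ∪ c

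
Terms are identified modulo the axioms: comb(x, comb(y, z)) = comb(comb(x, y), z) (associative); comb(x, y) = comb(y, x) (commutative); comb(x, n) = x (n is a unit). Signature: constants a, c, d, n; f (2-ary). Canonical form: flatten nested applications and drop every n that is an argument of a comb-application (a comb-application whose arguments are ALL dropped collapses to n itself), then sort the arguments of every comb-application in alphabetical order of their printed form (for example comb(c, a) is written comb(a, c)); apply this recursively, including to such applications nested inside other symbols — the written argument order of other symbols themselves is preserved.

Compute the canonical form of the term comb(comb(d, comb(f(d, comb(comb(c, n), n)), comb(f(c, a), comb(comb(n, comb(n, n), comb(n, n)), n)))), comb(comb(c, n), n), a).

Flatten:  comb(d, f(d, comb(comb(c, n), n)), f(c, a), n, n, n, n, n, n, c, n, n, a)
Canonicalize subterm:  f(d, comb(comb(c, n), n))  →  f(d, c)
Unit:  drop n (×8)
Order the arguments:  comb(a, c, d, f(c, a), f(d, c))

Answer: comb(a, c, d, f(c, a), f(d, c))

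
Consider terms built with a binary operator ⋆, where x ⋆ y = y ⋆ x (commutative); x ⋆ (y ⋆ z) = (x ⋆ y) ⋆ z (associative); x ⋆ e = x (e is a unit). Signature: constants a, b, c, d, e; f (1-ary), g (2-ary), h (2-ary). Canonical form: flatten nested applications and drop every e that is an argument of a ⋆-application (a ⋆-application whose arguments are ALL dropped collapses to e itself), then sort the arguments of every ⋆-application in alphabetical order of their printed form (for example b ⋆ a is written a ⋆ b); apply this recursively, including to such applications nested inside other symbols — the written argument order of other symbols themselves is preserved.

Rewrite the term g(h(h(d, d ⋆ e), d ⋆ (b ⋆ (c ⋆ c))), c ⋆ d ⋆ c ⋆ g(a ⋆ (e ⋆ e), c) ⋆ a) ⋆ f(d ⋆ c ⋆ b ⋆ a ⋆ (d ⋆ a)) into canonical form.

Answer: f(a ⋆ a ⋆ b ⋆ c ⋆ d ⋆ d) ⋆ g(h(h(d, d), b ⋆ c ⋆ c ⋆ d), a ⋆ c ⋆ c ⋆ d ⋆ g(a, c))

Derivation:
Simplify inside:  g(h(h(d, d ⋆ e), d ⋆ (b ⋆ (c ⋆ c))), c ⋆ d ⋆ c ⋆ g(a ⋆ (e ⋆ e), c) ⋆ a)  →  g(h(h(d, d), b ⋆ c ⋆ c ⋆ d), a ⋆ c ⋆ c ⋆ d ⋆ g(a, c))
Canonicalize subterm:  f(d ⋆ c ⋆ b ⋆ a ⋆ (d ⋆ a))  →  f(a ⋆ a ⋆ b ⋆ c ⋆ d ⋆ d)
Sort:  f(a ⋆ a ⋆ b ⋆ c ⋆ d ⋆ d) ⋆ g(h(h(d, d), b ⋆ c ⋆ c ⋆ d), a ⋆ c ⋆ c ⋆ d ⋆ g(a, c))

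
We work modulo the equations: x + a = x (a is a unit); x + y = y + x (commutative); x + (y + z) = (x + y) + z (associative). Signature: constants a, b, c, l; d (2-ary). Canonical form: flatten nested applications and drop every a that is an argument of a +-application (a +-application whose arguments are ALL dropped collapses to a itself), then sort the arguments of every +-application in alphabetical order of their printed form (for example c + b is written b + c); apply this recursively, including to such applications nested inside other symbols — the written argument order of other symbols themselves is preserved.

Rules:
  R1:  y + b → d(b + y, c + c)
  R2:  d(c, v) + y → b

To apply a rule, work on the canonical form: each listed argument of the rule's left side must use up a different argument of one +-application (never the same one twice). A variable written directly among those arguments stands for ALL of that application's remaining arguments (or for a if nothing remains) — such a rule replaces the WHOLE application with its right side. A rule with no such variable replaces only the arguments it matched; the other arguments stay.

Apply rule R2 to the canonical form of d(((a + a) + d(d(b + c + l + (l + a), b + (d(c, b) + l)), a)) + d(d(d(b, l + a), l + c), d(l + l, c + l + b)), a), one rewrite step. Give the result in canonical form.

Answer: d(d(d(b + c + l + l, b), a) + d(d(d(b, l), c + l), d(l + l, b + c + l)), a)

Derivation:
Canonical form:  d(d(d(b + c + l + l, b + d(c, b) + l), a) + d(d(d(b, l), c + l), d(l + l, b + c + l)), a)
Apply R2:  consuming d(c, b);  v := b, y := b + l
The extension variable absorbs all remaining arguments, so the whole application is rewritten.
Giving:  d(d(d(b + c + l + l, b), a) + d(d(d(b, l), c + l), d(l + l, b + c + l)), a)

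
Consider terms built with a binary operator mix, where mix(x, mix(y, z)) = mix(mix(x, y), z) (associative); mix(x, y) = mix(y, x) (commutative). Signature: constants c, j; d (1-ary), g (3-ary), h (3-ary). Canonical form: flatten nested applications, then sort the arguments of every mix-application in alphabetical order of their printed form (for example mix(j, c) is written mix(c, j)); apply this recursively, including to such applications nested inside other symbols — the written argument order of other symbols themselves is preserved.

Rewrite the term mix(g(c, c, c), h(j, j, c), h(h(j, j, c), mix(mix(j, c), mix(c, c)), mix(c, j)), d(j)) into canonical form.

Inside:  h(h(j, j, c), mix(mix(j, c), mix(c, c)), mix(c, j))  →  h(h(j, j, c), mix(c, c, c, j), mix(c, j))
Sort arguments:  mix(d(j), g(c, c, c), h(h(j, j, c), mix(c, c, c, j), mix(c, j)), h(j, j, c))

Answer: mix(d(j), g(c, c, c), h(h(j, j, c), mix(c, c, c, j), mix(c, j)), h(j, j, c))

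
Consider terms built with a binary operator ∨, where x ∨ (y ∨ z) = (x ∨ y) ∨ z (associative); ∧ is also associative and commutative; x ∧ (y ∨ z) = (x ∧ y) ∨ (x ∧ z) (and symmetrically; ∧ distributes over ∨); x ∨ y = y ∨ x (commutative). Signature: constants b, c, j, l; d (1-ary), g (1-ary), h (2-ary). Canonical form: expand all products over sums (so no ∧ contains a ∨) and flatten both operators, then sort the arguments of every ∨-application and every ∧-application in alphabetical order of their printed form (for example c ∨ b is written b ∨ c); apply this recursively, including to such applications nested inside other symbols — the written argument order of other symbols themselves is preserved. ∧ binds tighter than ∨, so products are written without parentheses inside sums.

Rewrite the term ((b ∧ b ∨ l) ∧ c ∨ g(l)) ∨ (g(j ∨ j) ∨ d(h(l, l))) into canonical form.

Answer: b ∧ b ∧ c ∨ c ∧ l ∨ d(h(l, l)) ∨ g(j ∨ j) ∨ g(l)

Derivation:
Expand:  b ∧ b ∧ c ∨ c ∧ l ∨ g(l) ∨ g(j ∨ j) ∨ d(h(l, l))
Order the arguments:  b ∧ b ∧ c ∨ c ∧ l ∨ d(h(l, l)) ∨ g(j ∨ j) ∨ g(l)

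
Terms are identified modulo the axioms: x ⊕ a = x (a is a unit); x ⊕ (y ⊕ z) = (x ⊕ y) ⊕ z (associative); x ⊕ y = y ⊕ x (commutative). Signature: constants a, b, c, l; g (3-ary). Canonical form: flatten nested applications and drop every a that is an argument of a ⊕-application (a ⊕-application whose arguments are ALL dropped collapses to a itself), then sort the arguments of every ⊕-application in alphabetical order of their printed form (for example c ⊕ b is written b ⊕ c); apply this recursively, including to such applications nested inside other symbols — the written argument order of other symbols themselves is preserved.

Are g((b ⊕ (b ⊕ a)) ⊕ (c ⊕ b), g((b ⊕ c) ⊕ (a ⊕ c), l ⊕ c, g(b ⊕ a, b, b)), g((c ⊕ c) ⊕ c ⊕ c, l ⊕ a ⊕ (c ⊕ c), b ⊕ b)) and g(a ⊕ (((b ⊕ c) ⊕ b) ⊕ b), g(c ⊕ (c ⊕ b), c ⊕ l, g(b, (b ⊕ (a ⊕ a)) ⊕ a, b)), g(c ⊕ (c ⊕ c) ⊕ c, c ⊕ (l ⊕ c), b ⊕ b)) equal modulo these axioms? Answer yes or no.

Left:  g((b ⊕ (b ⊕ a)) ⊕ (c ⊕ b), g((b ⊕ c) ⊕ (a ⊕ c), l ⊕ c, g(b ⊕ a, b, b)), g((c ⊕ c) ⊕ c ⊕ c, l ⊕ a ⊕ (c ⊕ c), b ⊕ b))
  Descend into:  (b ⊕ (b ⊕ a)) ⊕ (c ⊕ b)
  Un-nest:  b ⊕ b ⊕ a ⊕ c ⊕ b
  Units out:  drop a
  Sort arguments:  b ⊕ b ⊕ b ⊕ c
  Reassemble:  g(b ⊕ b ⊕ b ⊕ c, g(b ⊕ c ⊕ c, c ⊕ l, g(b, b, b)), g(c ⊕ c ⊕ c ⊕ c, c ⊕ c ⊕ l, b ⊕ b))
Right:  g(a ⊕ (((b ⊕ c) ⊕ b) ⊕ b), g(c ⊕ (c ⊕ b), c ⊕ l, g(b, (b ⊕ (a ⊕ a)) ⊕ a, b)), g(c ⊕ (c ⊕ c) ⊕ c, c ⊕ (l ⊕ c), b ⊕ b))
  Work inside:  a ⊕ (((b ⊕ c) ⊕ b) ⊕ b)
  Flatten:  a ⊕ b ⊕ c ⊕ b ⊕ b
  Unit:  drop a
  Sort arguments:  b ⊕ b ⊕ b ⊕ c
  Put back:  g(b ⊕ b ⊕ b ⊕ c, g(b ⊕ c ⊕ c, c ⊕ l, g(b, b, b)), g(c ⊕ c ⊕ c ⊕ c, c ⊕ c ⊕ l, b ⊕ b))

Answer: yes — both canonical forms are g(b ⊕ b ⊕ b ⊕ c, g(b ⊕ c ⊕ c, c ⊕ l, g(b, b, b)), g(c ⊕ c ⊕ c ⊕ c, c ⊕ c ⊕ l, b ⊕ b))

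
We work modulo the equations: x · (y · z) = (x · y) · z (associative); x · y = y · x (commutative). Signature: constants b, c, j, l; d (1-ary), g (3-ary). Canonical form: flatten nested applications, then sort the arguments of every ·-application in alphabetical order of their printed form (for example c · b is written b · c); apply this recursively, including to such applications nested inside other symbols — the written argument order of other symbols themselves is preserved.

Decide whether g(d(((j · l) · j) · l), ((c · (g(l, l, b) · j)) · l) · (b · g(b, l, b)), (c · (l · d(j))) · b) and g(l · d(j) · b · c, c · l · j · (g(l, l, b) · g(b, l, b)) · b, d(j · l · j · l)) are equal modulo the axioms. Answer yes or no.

Left:  g(d(((j · l) · j) · l), ((c · (g(l, l, b) · j)) · l) · (b · g(b, l, b)), (c · (l · d(j))) · b)
  Descend into:  ((c · (g(l, l, b) · j)) · l) · (b · g(b, l, b))
  Un-nest:  c · g(l, l, b) · j · l · b · g(b, l, b)
  Sort arguments:  b · c · g(b, l, b) · g(l, l, b) · j · l
  Rebuild:  g(d(j · j · l · l), b · c · g(b, l, b) · g(l, l, b) · j · l, b · c · d(j) · l)
Right:  g(l · d(j) · b · c, c · l · j · (g(l, l, b) · g(b, l, b)) · b, d(j · l · j · l))
  Descend into:  c · l · j · (g(l, l, b) · g(b, l, b)) · b
  Merge nested applications:  c · l · j · g(l, l, b) · g(b, l, b) · b
  Order the arguments:  b · c · g(b, l, b) · g(l, l, b) · j · l
  Rebuild:  g(b · c · d(j) · l, b · c · g(b, l, b) · g(l, l, b) · j · l, d(j · j · l · l))

Answer: no — g(d(j · j · l · l), b · c · g(b, l, b) · g(l, l, b) · j · l, b · c · d(j) · l) vs g(b · c · d(j) · l, b · c · g(b, l, b) · g(l, l, b) · j · l, d(j · j · l · l))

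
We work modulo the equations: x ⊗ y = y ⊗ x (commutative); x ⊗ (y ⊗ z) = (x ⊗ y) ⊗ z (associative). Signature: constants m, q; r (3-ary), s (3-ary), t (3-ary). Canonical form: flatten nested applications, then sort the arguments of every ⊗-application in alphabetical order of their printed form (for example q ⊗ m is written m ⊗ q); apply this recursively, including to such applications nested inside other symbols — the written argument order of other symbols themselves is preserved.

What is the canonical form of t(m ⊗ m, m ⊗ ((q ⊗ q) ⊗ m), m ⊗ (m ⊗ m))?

Focus inside:  m ⊗ ((q ⊗ q) ⊗ m)
Un-nest:  m ⊗ q ⊗ q ⊗ m
Sort:  m ⊗ m ⊗ q ⊗ q
Rebuild:  t(m ⊗ m, m ⊗ m ⊗ q ⊗ q, m ⊗ m ⊗ m)

Answer: t(m ⊗ m, m ⊗ m ⊗ q ⊗ q, m ⊗ m ⊗ m)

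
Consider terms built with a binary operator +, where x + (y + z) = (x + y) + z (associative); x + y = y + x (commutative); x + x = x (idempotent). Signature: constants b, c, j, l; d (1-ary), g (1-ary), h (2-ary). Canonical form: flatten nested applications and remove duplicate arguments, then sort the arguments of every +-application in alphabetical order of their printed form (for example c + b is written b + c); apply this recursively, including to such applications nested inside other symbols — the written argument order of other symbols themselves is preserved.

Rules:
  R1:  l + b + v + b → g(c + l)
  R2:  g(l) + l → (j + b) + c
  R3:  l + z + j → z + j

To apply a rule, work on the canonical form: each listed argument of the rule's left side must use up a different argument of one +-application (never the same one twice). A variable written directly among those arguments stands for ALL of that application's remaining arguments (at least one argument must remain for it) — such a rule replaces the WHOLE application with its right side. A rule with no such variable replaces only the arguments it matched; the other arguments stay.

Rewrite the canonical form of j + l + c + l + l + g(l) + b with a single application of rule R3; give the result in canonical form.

Canonical form:  b + c + g(l) + j + l
R3 matches:  uses j, l;  z := b + c + g(l)
Every leftover argument binds to the variable; the entire application is replaced.
Result:  b + c + g(l) + j

Answer: b + c + g(l) + j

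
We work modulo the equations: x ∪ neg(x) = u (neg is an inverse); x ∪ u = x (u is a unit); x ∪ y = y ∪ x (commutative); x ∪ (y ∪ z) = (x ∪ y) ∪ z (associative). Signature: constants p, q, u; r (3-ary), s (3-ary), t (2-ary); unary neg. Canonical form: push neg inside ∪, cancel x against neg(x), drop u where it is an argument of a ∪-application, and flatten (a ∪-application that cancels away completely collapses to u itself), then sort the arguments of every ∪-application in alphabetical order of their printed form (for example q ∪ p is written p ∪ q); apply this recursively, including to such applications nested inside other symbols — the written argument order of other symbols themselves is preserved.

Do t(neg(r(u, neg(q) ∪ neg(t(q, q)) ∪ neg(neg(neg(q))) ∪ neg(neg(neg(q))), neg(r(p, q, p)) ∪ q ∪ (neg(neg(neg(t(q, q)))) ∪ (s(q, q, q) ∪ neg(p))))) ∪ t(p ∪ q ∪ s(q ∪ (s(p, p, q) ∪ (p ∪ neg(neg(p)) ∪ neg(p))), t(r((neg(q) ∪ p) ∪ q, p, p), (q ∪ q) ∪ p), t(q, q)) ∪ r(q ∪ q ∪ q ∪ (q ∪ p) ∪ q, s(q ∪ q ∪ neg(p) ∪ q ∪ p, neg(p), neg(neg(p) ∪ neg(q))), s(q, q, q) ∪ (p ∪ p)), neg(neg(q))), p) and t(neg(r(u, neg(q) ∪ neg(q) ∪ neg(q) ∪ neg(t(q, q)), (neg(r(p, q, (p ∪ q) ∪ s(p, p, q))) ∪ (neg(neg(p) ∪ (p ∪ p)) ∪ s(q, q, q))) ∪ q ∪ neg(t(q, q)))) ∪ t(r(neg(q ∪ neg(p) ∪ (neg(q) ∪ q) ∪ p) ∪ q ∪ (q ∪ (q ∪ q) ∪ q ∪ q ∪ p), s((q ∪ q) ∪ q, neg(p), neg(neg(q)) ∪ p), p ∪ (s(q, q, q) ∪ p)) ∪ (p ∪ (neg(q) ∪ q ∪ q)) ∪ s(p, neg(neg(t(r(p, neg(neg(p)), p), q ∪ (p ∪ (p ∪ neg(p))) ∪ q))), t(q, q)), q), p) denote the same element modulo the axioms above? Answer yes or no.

Answer: no — t(neg(r(u, neg(q) ∪ neg(q) ∪ neg(q) ∪ neg(t(q, q)), neg(p) ∪ neg(r(p, q, p)) ∪ neg(t(q, q)) ∪ q ∪ s(q, q, q))) ∪ t(p ∪ q ∪ r(p ∪ q ∪ q ∪ q ∪ q ∪ q, s(q ∪ q ∪ q, neg(p), p ∪ q), p ∪ p ∪ s(q, q, q)) ∪ s(p ∪ q ∪ s(p, p, q), t(r(p, p, p), p ∪ q ∪ q), t(q, q)), q), p) vs t(neg(r(u, neg(q) ∪ neg(q) ∪ neg(q) ∪ neg(t(q, q)), neg(p) ∪ neg(r(p, q, p ∪ q ∪ s(p, p, q))) ∪ neg(t(q, q)) ∪ q ∪ s(q, q, q))) ∪ t(p ∪ q ∪ r(p ∪ q ∪ q ∪ q ∪ q ∪ q, s(q ∪ q ∪ q, neg(p), p ∪ q), p ∪ p ∪ s(q, q, q)) ∪ s(p, t(r(p, p, p), p ∪ q ∪ q), t(q, q)), q), p)

Derivation:
Left:  t(neg(r(u, neg(q) ∪ neg(t(q, q)) ∪ neg(neg(neg(q))) ∪ neg(neg(neg(q))), neg(r(p, q, p)) ∪ q ∪ (neg(neg(neg(t(q, q)))) ∪ (s(q, q, q) ∪ neg(p))))) ∪ t(p ∪ q ∪ s(q ∪ (s(p, p, q) ∪ (p ∪ neg(neg(p)) ∪ neg(p))), t(r((neg(q) ∪ p) ∪ q, p, p), (q ∪ q) ∪ p), t(q, q)) ∪ r(q ∪ q ∪ q ∪ (q ∪ p) ∪ q, s(q ∪ q ∪ neg(p) ∪ q ∪ p, neg(p), neg(neg(p) ∪ neg(q))), s(q, q, q) ∪ (p ∪ p)), neg(neg(q))), p)
  Work inside:  neg(r(u, neg(q) ∪ neg(t(q, q)) ∪ neg(neg(neg(q))) ∪ neg(neg(neg(q))), neg(r(p, q, p)) ∪ q ∪ (neg(neg(neg(t(q, q)))) ∪ (s(q, q, q) ∪ neg(p))))) ∪ t(p ∪ q ∪ s(q ∪ (s(p, p, q) ∪ (p ∪ neg(neg(p)) ∪ neg(p))), t(r((neg(q) ∪ p) ∪ q, p, p), (q ∪ q) ∪ p), t(q, q)) ∪ r(q ∪ q ∪ q ∪ (q ∪ p) ∪ q, s(q ∪ q ∪ neg(p) ∪ q ∪ p, neg(p), neg(neg(p) ∪ neg(q))), s(q, q, q) ∪ (p ∪ p)), neg(neg(q)))
  Push neg inside:  distribute neg over ∪ and collapse double neg
  Collect:  neg(r(u, neg(q) ∪ neg(q) ∪ neg(q) ∪ neg(t(q, q)), neg(p) ∪ neg(r(p, q, p)) ∪ neg(t(q, q)) ∪ q ∪ s(q, q, q))) ∪ t(p ∪ q ∪ r(p ∪ q ∪ q ∪ q ∪ q ∪ q, s(q ∪ q ∪ q, neg(p), p ∪ q), p ∪ p ∪ s(q, q, q)) ∪ s(p ∪ q ∪ s(p, p, q), t(r(p, p, p), p ∪ q ∪ q), t(q, q)), q)
  Put back:  t(neg(r(u, neg(q) ∪ neg(q) ∪ neg(q) ∪ neg(t(q, q)), neg(p) ∪ neg(r(p, q, p)) ∪ neg(t(q, q)) ∪ q ∪ s(q, q, q))) ∪ t(p ∪ q ∪ r(p ∪ q ∪ q ∪ q ∪ q ∪ q, s(q ∪ q ∪ q, neg(p), p ∪ q), p ∪ p ∪ s(q, q, q)) ∪ s(p ∪ q ∪ s(p, p, q), t(r(p, p, p), p ∪ q ∪ q), t(q, q)), q), p)
Right:  t(neg(r(u, neg(q) ∪ neg(q) ∪ neg(q) ∪ neg(t(q, q)), (neg(r(p, q, (p ∪ q) ∪ s(p, p, q))) ∪ (neg(neg(p) ∪ (p ∪ p)) ∪ s(q, q, q))) ∪ q ∪ neg(t(q, q)))) ∪ t(r(neg(q ∪ neg(p) ∪ (neg(q) ∪ q) ∪ p) ∪ q ∪ (q ∪ (q ∪ q) ∪ q ∪ q ∪ p), s((q ∪ q) ∪ q, neg(p), neg(neg(q)) ∪ p), p ∪ (s(q, q, q) ∪ p)) ∪ (p ∪ (neg(q) ∪ q ∪ q)) ∪ s(p, neg(neg(t(r(p, neg(neg(p)), p), q ∪ (p ∪ (p ∪ neg(p))) ∪ q))), t(q, q)), q), p)
  Work inside:  neg(r(u, neg(q) ∪ neg(q) ∪ neg(q) ∪ neg(t(q, q)), (neg(r(p, q, (p ∪ q) ∪ s(p, p, q))) ∪ (neg(neg(p) ∪ (p ∪ p)) ∪ s(q, q, q))) ∪ q ∪ neg(t(q, q)))) ∪ t(r(neg(q ∪ neg(p) ∪ (neg(q) ∪ q) ∪ p) ∪ q ∪ (q ∪ (q ∪ q) ∪ q ∪ q ∪ p), s((q ∪ q) ∪ q, neg(p), neg(neg(q)) ∪ p), p ∪ (s(q, q, q) ∪ p)) ∪ (p ∪ (neg(q) ∪ q ∪ q)) ∪ s(p, neg(neg(t(r(p, neg(neg(p)), p), q ∪ (p ∪ (p ∪ neg(p))) ∪ q))), t(q, q)), q)
  Push neg inside:  distribute neg over ∪ and collapse double neg
  Combine occurrences:  neg(r(u, neg(q) ∪ neg(q) ∪ neg(q) ∪ neg(t(q, q)), neg(p) ∪ neg(r(p, q, p ∪ q ∪ s(p, p, q))) ∪ neg(t(q, q)) ∪ q ∪ s(q, q, q))) ∪ t(p ∪ q ∪ r(p ∪ q ∪ q ∪ q ∪ q ∪ q, s(q ∪ q ∪ q, neg(p), p ∪ q), p ∪ p ∪ s(q, q, q)) ∪ s(p, t(r(p, p, p), p ∪ q ∪ q), t(q, q)), q)
  Put back:  t(neg(r(u, neg(q) ∪ neg(q) ∪ neg(q) ∪ neg(t(q, q)), neg(p) ∪ neg(r(p, q, p ∪ q ∪ s(p, p, q))) ∪ neg(t(q, q)) ∪ q ∪ s(q, q, q))) ∪ t(p ∪ q ∪ r(p ∪ q ∪ q ∪ q ∪ q ∪ q, s(q ∪ q ∪ q, neg(p), p ∪ q), p ∪ p ∪ s(q, q, q)) ∪ s(p, t(r(p, p, p), p ∪ q ∪ q), t(q, q)), q), p)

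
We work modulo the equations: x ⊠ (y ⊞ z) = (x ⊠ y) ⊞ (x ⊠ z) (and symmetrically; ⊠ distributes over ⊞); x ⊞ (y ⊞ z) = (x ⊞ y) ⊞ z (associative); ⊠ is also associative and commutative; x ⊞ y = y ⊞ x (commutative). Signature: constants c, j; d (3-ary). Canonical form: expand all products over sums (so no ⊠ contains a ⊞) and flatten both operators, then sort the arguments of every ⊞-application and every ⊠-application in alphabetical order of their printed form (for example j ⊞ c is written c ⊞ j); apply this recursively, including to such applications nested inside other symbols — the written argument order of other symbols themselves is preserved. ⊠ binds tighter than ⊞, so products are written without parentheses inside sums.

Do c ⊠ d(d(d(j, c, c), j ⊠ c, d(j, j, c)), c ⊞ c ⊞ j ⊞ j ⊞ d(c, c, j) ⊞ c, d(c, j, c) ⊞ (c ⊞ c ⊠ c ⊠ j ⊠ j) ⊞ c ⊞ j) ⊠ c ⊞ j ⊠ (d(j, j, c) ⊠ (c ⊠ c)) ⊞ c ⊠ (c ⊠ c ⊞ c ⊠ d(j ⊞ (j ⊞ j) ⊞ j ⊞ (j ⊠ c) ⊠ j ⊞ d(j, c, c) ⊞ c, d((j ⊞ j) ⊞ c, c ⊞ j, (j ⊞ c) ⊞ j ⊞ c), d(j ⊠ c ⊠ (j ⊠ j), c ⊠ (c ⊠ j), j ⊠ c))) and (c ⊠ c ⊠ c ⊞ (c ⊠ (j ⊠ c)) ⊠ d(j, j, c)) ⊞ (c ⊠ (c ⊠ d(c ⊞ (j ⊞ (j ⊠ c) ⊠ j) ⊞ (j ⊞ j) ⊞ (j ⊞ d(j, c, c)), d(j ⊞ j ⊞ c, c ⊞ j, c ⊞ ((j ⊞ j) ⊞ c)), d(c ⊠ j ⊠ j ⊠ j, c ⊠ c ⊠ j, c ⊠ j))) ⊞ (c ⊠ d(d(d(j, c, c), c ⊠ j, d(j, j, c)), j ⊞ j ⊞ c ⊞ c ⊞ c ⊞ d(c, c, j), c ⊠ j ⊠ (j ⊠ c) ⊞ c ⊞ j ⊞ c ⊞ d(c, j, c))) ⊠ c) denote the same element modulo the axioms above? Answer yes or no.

Left:  c ⊠ d(d(d(j, c, c), j ⊠ c, d(j, j, c)), c ⊞ c ⊞ j ⊞ j ⊞ d(c, c, j) ⊞ c, d(c, j, c) ⊞ (c ⊞ c ⊠ c ⊠ j ⊠ j) ⊞ c ⊞ j) ⊠ c ⊞ j ⊠ (d(j, j, c) ⊠ (c ⊠ c)) ⊞ c ⊠ (c ⊠ c ⊞ c ⊠ d(j ⊞ (j ⊞ j) ⊞ j ⊞ (j ⊠ c) ⊠ j ⊞ d(j, c, c) ⊞ c, d((j ⊞ j) ⊞ c, c ⊞ j, (j ⊞ c) ⊞ j ⊞ c), d(j ⊠ c ⊠ (j ⊠ j), c ⊠ (c ⊠ j), j ⊠ c)))
  Expand products over sums:  c ⊠ c ⊠ d(d(d(j, c, c), c ⊠ j, d(j, j, c)), c ⊞ c ⊞ c ⊞ d(c, c, j) ⊞ j ⊞ j, c ⊞ c ⊞ c ⊠ c ⊠ j ⊠ j ⊞ d(c, j, c) ⊞ j) ⊞ c ⊠ c ⊠ d(j, j, c) ⊠ j ⊞ c ⊠ c ⊠ c ⊞ c ⊠ c ⊠ d(c ⊞ c ⊠ j ⊠ j ⊞ d(j, c, c) ⊞ j ⊞ j ⊞ j ⊞ j, d(c ⊞ j ⊞ j, c ⊞ j, c ⊞ c ⊞ j ⊞ j), d(c ⊠ j ⊠ j ⊠ j, c ⊠ c ⊠ j, c ⊠ j))
  Order the arguments:  c ⊠ c ⊠ c ⊞ c ⊠ c ⊠ d(c ⊞ c ⊠ j ⊠ j ⊞ d(j, c, c) ⊞ j ⊞ j ⊞ j ⊞ j, d(c ⊞ j ⊞ j, c ⊞ j, c ⊞ c ⊞ j ⊞ j), d(c ⊠ j ⊠ j ⊠ j, c ⊠ c ⊠ j, c ⊠ j)) ⊞ c ⊠ c ⊠ d(d(d(j, c, c), c ⊠ j, d(j, j, c)), c ⊞ c ⊞ c ⊞ d(c, c, j) ⊞ j ⊞ j, c ⊞ c ⊞ c ⊠ c ⊠ j ⊠ j ⊞ d(c, j, c) ⊞ j) ⊞ c ⊠ c ⊠ d(j, j, c) ⊠ j
Right:  (c ⊠ c ⊠ c ⊞ (c ⊠ (j ⊠ c)) ⊠ d(j, j, c)) ⊞ (c ⊠ (c ⊠ d(c ⊞ (j ⊞ (j ⊠ c) ⊠ j) ⊞ (j ⊞ j) ⊞ (j ⊞ d(j, c, c)), d(j ⊞ j ⊞ c, c ⊞ j, c ⊞ ((j ⊞ j) ⊞ c)), d(c ⊠ j ⊠ j ⊠ j, c ⊠ c ⊠ j, c ⊠ j))) ⊞ (c ⊠ d(d(d(j, c, c), c ⊠ j, d(j, j, c)), j ⊞ j ⊞ c ⊞ c ⊞ c ⊞ d(c, c, j), c ⊠ j ⊠ (j ⊠ c) ⊞ c ⊞ j ⊞ c ⊞ d(c, j, c))) ⊠ c)
  Un-nest:  c ⊠ c ⊠ c ⊞ c ⊠ c ⊠ d(j, j, c) ⊠ j ⊞ c ⊠ c ⊠ d(c ⊞ c ⊠ j ⊠ j ⊞ d(j, c, c) ⊞ j ⊞ j ⊞ j ⊞ j, d(c ⊞ j ⊞ j, c ⊞ j, c ⊞ c ⊞ j ⊞ j), d(c ⊠ j ⊠ j ⊠ j, c ⊠ c ⊠ j, c ⊠ j)) ⊞ c ⊠ c ⊠ d(d(d(j, c, c), c ⊠ j, d(j, j, c)), c ⊞ c ⊞ c ⊞ d(c, c, j) ⊞ j ⊞ j, c ⊞ c ⊞ c ⊠ c ⊠ j ⊠ j ⊞ d(c, j, c) ⊞ j)
  Order the arguments:  c ⊠ c ⊠ c ⊞ c ⊠ c ⊠ d(c ⊞ c ⊠ j ⊠ j ⊞ d(j, c, c) ⊞ j ⊞ j ⊞ j ⊞ j, d(c ⊞ j ⊞ j, c ⊞ j, c ⊞ c ⊞ j ⊞ j), d(c ⊠ j ⊠ j ⊠ j, c ⊠ c ⊠ j, c ⊠ j)) ⊞ c ⊠ c ⊠ d(d(d(j, c, c), c ⊠ j, d(j, j, c)), c ⊞ c ⊞ c ⊞ d(c, c, j) ⊞ j ⊞ j, c ⊞ c ⊞ c ⊠ c ⊠ j ⊠ j ⊞ d(c, j, c) ⊞ j) ⊞ c ⊠ c ⊠ d(j, j, c) ⊠ j

Answer: yes — both canonical forms are c ⊠ c ⊠ c ⊞ c ⊠ c ⊠ d(c ⊞ c ⊠ j ⊠ j ⊞ d(j, c, c) ⊞ j ⊞ j ⊞ j ⊞ j, d(c ⊞ j ⊞ j, c ⊞ j, c ⊞ c ⊞ j ⊞ j), d(c ⊠ j ⊠ j ⊠ j, c ⊠ c ⊠ j, c ⊠ j)) ⊞ c ⊠ c ⊠ d(d(d(j, c, c), c ⊠ j, d(j, j, c)), c ⊞ c ⊞ c ⊞ d(c, c, j) ⊞ j ⊞ j, c ⊞ c ⊞ c ⊠ c ⊠ j ⊠ j ⊞ d(c, j, c) ⊞ j) ⊞ c ⊠ c ⊠ d(j, j, c) ⊠ j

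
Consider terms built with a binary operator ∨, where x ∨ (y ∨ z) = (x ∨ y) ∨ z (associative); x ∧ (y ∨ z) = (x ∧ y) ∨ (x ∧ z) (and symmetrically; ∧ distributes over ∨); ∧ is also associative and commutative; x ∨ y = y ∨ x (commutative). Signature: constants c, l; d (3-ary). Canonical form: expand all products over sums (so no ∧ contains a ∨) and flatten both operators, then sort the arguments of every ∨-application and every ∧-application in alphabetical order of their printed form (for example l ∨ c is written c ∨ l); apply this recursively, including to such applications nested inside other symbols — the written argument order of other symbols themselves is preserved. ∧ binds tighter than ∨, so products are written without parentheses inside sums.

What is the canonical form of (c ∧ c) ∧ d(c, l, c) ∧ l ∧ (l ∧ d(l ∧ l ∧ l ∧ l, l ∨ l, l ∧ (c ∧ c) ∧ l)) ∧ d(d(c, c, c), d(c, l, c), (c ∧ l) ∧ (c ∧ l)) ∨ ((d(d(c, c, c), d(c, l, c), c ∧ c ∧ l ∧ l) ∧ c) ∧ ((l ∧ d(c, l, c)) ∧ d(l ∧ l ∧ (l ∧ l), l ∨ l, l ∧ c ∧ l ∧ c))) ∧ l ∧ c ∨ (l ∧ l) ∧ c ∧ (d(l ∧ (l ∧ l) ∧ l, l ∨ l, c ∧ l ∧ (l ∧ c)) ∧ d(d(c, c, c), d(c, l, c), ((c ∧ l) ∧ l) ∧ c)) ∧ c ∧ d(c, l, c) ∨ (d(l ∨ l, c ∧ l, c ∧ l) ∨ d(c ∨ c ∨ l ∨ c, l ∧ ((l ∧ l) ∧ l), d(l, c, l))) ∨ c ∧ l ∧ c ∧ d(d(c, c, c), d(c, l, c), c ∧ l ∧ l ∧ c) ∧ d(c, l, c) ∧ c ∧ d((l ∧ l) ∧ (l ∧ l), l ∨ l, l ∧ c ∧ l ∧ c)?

Answer: c ∧ c ∧ c ∧ d(c, l, c) ∧ d(d(c, c, c), d(c, l, c), c ∧ c ∧ l ∧ l) ∧ d(l ∧ l ∧ l ∧ l, l ∨ l, c ∧ c ∧ l ∧ l) ∧ l ∨ c ∧ c ∧ d(c, l, c) ∧ d(d(c, c, c), d(c, l, c), c ∧ c ∧ l ∧ l) ∧ d(l ∧ l ∧ l ∧ l, l ∨ l, c ∧ c ∧ l ∧ l) ∧ l ∧ l ∨ c ∧ c ∧ d(c, l, c) ∧ d(d(c, c, c), d(c, l, c), c ∧ c ∧ l ∧ l) ∧ d(l ∧ l ∧ l ∧ l, l ∨ l, c ∧ c ∧ l ∧ l) ∧ l ∧ l ∨ c ∧ c ∧ d(c, l, c) ∧ d(d(c, c, c), d(c, l, c), c ∧ c ∧ l ∧ l) ∧ d(l ∧ l ∧ l ∧ l, l ∨ l, c ∧ c ∧ l ∧ l) ∧ l ∧ l ∨ d(c ∨ c ∨ c ∨ l, l ∧ l ∧ l ∧ l, d(l, c, l)) ∨ d(l ∨ l, c ∧ l, c ∧ l)

Derivation:
Merge nested applications:  c ∧ c ∧ d(c, l, c) ∧ d(d(c, c, c), d(c, l, c), c ∧ c ∧ l ∧ l) ∧ d(l ∧ l ∧ l ∧ l, l ∨ l, c ∧ c ∧ l ∧ l) ∧ l ∧ l ∨ c ∧ c ∧ d(c, l, c) ∧ d(d(c, c, c), d(c, l, c), c ∧ c ∧ l ∧ l) ∧ d(l ∧ l ∧ l ∧ l, l ∨ l, c ∧ c ∧ l ∧ l) ∧ l ∧ l ∨ c ∧ c ∧ d(c, l, c) ∧ d(d(c, c, c), d(c, l, c), c ∧ c ∧ l ∧ l) ∧ d(l ∧ l ∧ l ∧ l, l ∨ l, c ∧ c ∧ l ∧ l) ∧ l ∧ l ∨ d(l ∨ l, c ∧ l, c ∧ l) ∨ d(c ∨ c ∨ c ∨ l, l ∧ l ∧ l ∧ l, d(l, c, l)) ∨ c ∧ c ∧ c ∧ d(c, l, c) ∧ d(d(c, c, c), d(c, l, c), c ∧ c ∧ l ∧ l) ∧ d(l ∧ l ∧ l ∧ l, l ∨ l, c ∧ c ∧ l ∧ l) ∧ l
Sort arguments:  c ∧ c ∧ c ∧ d(c, l, c) ∧ d(d(c, c, c), d(c, l, c), c ∧ c ∧ l ∧ l) ∧ d(l ∧ l ∧ l ∧ l, l ∨ l, c ∧ c ∧ l ∧ l) ∧ l ∨ c ∧ c ∧ d(c, l, c) ∧ d(d(c, c, c), d(c, l, c), c ∧ c ∧ l ∧ l) ∧ d(l ∧ l ∧ l ∧ l, l ∨ l, c ∧ c ∧ l ∧ l) ∧ l ∧ l ∨ c ∧ c ∧ d(c, l, c) ∧ d(d(c, c, c), d(c, l, c), c ∧ c ∧ l ∧ l) ∧ d(l ∧ l ∧ l ∧ l, l ∨ l, c ∧ c ∧ l ∧ l) ∧ l ∧ l ∨ c ∧ c ∧ d(c, l, c) ∧ d(d(c, c, c), d(c, l, c), c ∧ c ∧ l ∧ l) ∧ d(l ∧ l ∧ l ∧ l, l ∨ l, c ∧ c ∧ l ∧ l) ∧ l ∧ l ∨ d(c ∨ c ∨ c ∨ l, l ∧ l ∧ l ∧ l, d(l, c, l)) ∨ d(l ∨ l, c ∧ l, c ∧ l)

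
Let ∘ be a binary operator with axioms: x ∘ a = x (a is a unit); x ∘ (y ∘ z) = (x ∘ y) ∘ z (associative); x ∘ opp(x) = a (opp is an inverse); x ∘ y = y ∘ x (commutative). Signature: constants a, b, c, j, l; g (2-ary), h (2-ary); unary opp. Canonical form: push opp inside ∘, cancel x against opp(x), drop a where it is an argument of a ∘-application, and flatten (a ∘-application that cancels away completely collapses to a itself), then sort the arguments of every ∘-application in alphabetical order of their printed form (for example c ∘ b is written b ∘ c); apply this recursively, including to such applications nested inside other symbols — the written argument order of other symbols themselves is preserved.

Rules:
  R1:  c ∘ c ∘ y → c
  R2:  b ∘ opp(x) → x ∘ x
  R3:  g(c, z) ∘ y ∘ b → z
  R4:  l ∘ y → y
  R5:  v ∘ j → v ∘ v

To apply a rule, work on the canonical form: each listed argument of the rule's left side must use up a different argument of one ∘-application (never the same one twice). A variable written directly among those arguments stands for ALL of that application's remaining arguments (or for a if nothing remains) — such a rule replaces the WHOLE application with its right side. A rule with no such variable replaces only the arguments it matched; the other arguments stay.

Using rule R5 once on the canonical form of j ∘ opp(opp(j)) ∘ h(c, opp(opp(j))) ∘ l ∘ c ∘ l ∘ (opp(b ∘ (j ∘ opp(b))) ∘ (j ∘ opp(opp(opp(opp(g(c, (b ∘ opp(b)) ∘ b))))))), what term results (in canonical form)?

Canonical form:  c ∘ g(c, b) ∘ h(c, j) ∘ j ∘ j ∘ l ∘ l
Apply R5:  consuming j;  v := c ∘ g(c, b) ∘ h(c, j) ∘ j ∘ l ∘ l
Every leftover argument binds to the variable; the entire application is replaced.
New term:  c ∘ c ∘ g(c, b) ∘ g(c, b) ∘ h(c, j) ∘ h(c, j) ∘ j ∘ j ∘ l ∘ l ∘ l ∘ l

Answer: c ∘ c ∘ g(c, b) ∘ g(c, b) ∘ h(c, j) ∘ h(c, j) ∘ j ∘ j ∘ l ∘ l ∘ l ∘ l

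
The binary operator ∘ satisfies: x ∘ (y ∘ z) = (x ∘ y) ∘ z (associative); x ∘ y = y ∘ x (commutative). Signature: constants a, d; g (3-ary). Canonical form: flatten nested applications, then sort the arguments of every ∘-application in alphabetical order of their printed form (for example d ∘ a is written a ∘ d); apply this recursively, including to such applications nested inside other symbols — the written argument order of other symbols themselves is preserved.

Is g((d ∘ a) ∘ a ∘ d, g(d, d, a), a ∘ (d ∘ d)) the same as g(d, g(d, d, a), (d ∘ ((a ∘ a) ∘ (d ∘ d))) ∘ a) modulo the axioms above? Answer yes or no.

Answer: no — g(a ∘ a ∘ d ∘ d, g(d, d, a), a ∘ d ∘ d) vs g(d, g(d, d, a), a ∘ a ∘ a ∘ d ∘ d ∘ d)

Derivation:
Left:  g((d ∘ a) ∘ a ∘ d, g(d, d, a), a ∘ (d ∘ d))
  Focus inside:  (d ∘ a) ∘ a ∘ d
  Merge nested applications:  d ∘ a ∘ a ∘ d
  Sort:  a ∘ a ∘ d ∘ d
  Put back:  g(a ∘ a ∘ d ∘ d, g(d, d, a), a ∘ d ∘ d)
Right:  g(d, g(d, d, a), (d ∘ ((a ∘ a) ∘ (d ∘ d))) ∘ a)
  Focus inside:  (d ∘ ((a ∘ a) ∘ (d ∘ d))) ∘ a
  Flatten:  d ∘ a ∘ a ∘ d ∘ d ∘ a
  Sort arguments:  a ∘ a ∘ a ∘ d ∘ d ∘ d
  Rebuild:  g(d, g(d, d, a), a ∘ a ∘ a ∘ d ∘ d ∘ d)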